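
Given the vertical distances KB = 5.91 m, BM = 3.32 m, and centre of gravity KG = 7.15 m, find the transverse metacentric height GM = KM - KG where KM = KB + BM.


Formula: GM = KB + BM - KG
Step 1 — KM = KB + BM = 5.91 + 3.32 = 9.23 m
Step 2 — GM = KM - KG = 9.23 - 7.15 = 2.08 m

2.08 m


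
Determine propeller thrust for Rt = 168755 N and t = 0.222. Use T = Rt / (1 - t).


Formula: T = Rt / (1 - t)
Step 1 — (1 - t) = 1 - 0.222 = 0.778
Step 2 — T = 168755 / 0.778 ≈ 216910 N (5 s.f.)

216910 N


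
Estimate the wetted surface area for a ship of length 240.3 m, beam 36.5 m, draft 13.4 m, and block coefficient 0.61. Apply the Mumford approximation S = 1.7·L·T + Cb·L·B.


Formula: S = 1.7*L*T + V/T with V = Cb*L*B*T, i.e. S = L * (1.7*T + Cb*B)
Step 1 — 1.7*T = 1.7 * 13.4 = 22.78 m
Step 2 — Cb*B = 0.61 * 36.5 = 22.265 m
Step 3 — 1.7*T + Cb*B = 22.78 + 22.265 = 45.045 m
Step 4 — S = 240.3 * 45.045 ≈ 10824 m^2 (5 s.f.)

10824 m^2


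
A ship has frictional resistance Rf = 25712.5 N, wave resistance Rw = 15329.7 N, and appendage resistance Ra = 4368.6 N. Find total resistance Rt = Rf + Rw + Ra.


Formula: Rt = Rf + Rw + Ra
Substituting: Rt = 25712.5 + 15329.7 + 4368.6
Result: Rt = 45410.8 N

45410.8 N


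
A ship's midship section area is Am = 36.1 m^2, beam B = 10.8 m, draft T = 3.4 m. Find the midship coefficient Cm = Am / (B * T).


Formula: Cm = Am / (B * T)
Step 1 — B * T = 10.8 * 3.4 = 36.72 m^2
Step 2 — Cm = 36.1 / 36.72 ≈ 0.98312 (5 s.f.)

0.98312


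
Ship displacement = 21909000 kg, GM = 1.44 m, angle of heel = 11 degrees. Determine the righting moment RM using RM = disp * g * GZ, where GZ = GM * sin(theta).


Formula: GZ = GM * sin(theta); RM = disp * g * GZ
Step 1 — GZ = 1.44 * sin(11°) = 1.44 * 0.190809 = 0.274765 m
Step 2 — RM = 21909000 * 9.81 * 0.274765 ≈ 59054000 N·m (5 s.f.)

59054000 N·m


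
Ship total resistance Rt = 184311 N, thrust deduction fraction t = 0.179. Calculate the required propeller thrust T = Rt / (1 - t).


Formula: T = Rt / (1 - t)
Step 1 — (1 - t) = 1 - 0.179 = 0.821
Step 2 — T = 184311 / 0.821 ≈ 224500 N (5 s.f.)

224500 N


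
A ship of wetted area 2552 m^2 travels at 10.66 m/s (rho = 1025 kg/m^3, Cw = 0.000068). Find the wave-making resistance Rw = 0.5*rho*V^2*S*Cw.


Formula: Rw = 0.5 * rho * V^2 * S * Cw
Step 1 — V^2 = 10.66^2 = 113.6356
Step 2 — 0.5 * rho * V^2 = 0.5 * 1025 * 113.6356 = 58238.245
Step 3 — Rw = 58238.245 * 2552 * 0.000068 ≈ 10106 N (5 s.f.)

10106 N


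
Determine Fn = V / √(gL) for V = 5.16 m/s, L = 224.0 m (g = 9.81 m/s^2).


Formula: Fn = V / sqrt(g * L)
Step 1 — g * L = 9.81 * 224.0 = 2197.44
Step 2 — sqrt(g * L) = sqrt(2197.44) = 46.87686
Step 3 — Fn = 5.16 / 46.87686 ≈ 0.11008 (5 s.f.)

0.11008


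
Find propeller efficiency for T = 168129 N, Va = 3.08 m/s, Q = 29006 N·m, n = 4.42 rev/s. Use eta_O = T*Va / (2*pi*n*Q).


Formula: eta = T * Va / (2 * pi * n * Q)
Step 1 — numerator = T * Va = 168129 * 3.08 = 517837.32
Step 2 — 2 * pi * n = 2 * pi * 4.42 = 27.771679
Step 3 — denominator = 27.771679 * 29006 = 805545.32
Step 4 — eta = 517837.32 / 805545.32 ≈ 0.64284 (5 s.f.)

0.64284


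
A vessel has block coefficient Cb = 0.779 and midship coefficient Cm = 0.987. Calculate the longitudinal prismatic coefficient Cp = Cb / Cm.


Formula: Cp = Cb / Cm
Substituting: Cp = 0.779 / 0.987
Result: Cp ≈ 0.78926 (5 s.f.)

0.78926


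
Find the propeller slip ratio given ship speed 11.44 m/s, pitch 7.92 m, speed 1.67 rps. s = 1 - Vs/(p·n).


Formula: s = 1 - Vs / (p * n)
Step 1 — p * n = 7.92 * 1.67 = 13.2264
Step 2 — Vs / (p*n) = 11.44 / 13.2264 = 0.864937 (6 d.p.)
Step 3 — s = 1 - 0.864937 = 0.135063

0.135063


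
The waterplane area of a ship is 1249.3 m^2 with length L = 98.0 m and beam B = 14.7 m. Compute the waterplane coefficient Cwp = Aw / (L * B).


Formula: Cwp = Aw / (L * B)
Step 1 — L * B = 98.0 * 14.7 = 1440.6 m^2
Step 2 — Cwp = 1249.3 / 1440.6 ≈ 0.86721 (5 s.f.)

0.86721


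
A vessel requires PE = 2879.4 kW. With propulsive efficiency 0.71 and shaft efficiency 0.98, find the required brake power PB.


Formula: PB = PE / (eta_D * eta_S)
Step 1 — combined efficiency = eta_D * eta_S = 0.71 * 0.98 = 0.6958
Step 2 — PB = 2879.4 / 0.6958 ≈ 4138.3 kW (5 s.f.)

4138.3 kW


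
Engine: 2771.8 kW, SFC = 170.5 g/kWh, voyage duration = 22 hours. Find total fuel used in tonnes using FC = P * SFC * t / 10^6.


Formula: FC (tonnes) = P * SFC * t / 1,000,000
Step 1 — P * SFC * t = 2771.8 * 170.5 * 22 = 10397021.8 g
Step 2 — FC (tonnes) = 10397021.8 / 1,000,000 ≈ 10.397 tonnes (5 s.f.)

10.397 tonnes


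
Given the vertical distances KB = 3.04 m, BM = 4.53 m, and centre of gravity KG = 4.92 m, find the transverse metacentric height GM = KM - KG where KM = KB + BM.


Formula: GM = KB + BM - KG
Step 1 — KM = KB + BM = 3.04 + 4.53 = 7.57 m
Step 2 — GM = KM - KG = 7.57 - 4.92 = 2.65 m

2.65 m


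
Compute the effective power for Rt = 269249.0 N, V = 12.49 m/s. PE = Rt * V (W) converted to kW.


Formula: PE = Rt * V / 1000 (kW)
Step 1 — PE (W) = 269249.0 * 12.49 = 3362920.01 W
Step 2 — PE (kW) = 3362920.01 / 1000 ≈ 3362.9 kW (5 s.f.)

3362.9 kW


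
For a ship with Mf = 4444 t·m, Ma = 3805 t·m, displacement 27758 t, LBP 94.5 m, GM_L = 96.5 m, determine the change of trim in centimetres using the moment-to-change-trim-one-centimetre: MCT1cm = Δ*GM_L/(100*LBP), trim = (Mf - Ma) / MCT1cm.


Formula: net trimming moment = Mf - Ma; MCT1cm = Δ*GM_L/(100*LBP); trim = net moment / MCT1cm
Step 1 — net trimming moment = 4444 - 3805 = 639 t·m
Step 2 — MCT1cm = 27758 * 96.5 / (100 * 94.5) = 283.4547 t·m/cm
Step 3 — trim = 639 / 283.4547 ≈ 2.2543 cm (5 s.f.)

2.2543 cm


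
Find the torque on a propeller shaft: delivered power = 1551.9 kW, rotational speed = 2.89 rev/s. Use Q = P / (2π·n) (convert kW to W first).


Formula: Q = P_W / (2 * pi * n)
Step 1 — P_W = 1551.9 kW * 1000 = 1551900.0 W
Step 2 — 2 * pi * n = 2 * pi * 2.89 = 18.158406
Step 3 — Q = 1551900.0 / 18.158406 ≈ 85465 N·m (5 s.f.)

85465 N·m


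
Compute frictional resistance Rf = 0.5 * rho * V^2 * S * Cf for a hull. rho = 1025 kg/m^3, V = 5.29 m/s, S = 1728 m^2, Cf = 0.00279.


Formula: Rf = 0.5 * rho * V^2 * S * Cf
Step 1 — V^2 = 5.29^2 = 27.9841
Step 2 — 0.5 * rho * V^2 = 0.5 * 1025 * 27.9841 = 14341.85125
Step 3 — Rf = 14341.85125 * 1728 * 0.00279 ≈ 69144 N (5 s.f.)

69144 N


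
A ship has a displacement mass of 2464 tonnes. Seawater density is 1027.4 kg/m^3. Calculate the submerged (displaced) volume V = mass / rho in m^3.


Formula: V = mass / rho
Step 1 — convert tonnes to kg: 2464 t * 1000 = 2464000 kg
Step 2 — V = 2464000 / 1027.4 ≈ 2398.3 m^3 (5 s.f.)

2398.3 m^3


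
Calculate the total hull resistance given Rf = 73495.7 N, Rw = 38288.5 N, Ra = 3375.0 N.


Formula: Rt = Rf + Rw + Ra
Substituting: Rt = 73495.7 + 38288.5 + 3375.0
Result: Rt = 115159.2 N

115159.2 N


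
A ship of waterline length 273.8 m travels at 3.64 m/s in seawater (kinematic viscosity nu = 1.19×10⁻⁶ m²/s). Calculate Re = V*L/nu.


Formula: Re = V * L / nu
Step 1 — V * L = 3.64 * 273.8 = 996.632 m^2/s
Step 2 — Re = 996.632 / 1.19e-6 = 8.38e+08

8.38e+08


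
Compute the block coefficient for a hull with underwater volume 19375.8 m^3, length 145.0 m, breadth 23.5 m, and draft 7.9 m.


Formula: Cb = V / (L * B * T)
Step 1 — L * B * T = 145.0 * 23.5 * 7.9 = 26919.25 m^3
Step 2 — Cb = 19375.8 / 26919.25 ≈ 0.71977 (5 s.f.)

0.71977


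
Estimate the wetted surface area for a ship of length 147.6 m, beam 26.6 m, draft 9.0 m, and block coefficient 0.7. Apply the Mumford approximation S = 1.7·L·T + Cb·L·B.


Formula: S = 1.7*L*T + V/T with V = Cb*L*B*T, i.e. S = L * (1.7*T + Cb*B)
Step 1 — 1.7*T = 1.7 * 9.0 = 15.3 m
Step 2 — Cb*B = 0.7 * 26.6 = 18.62 m
Step 3 — 1.7*T + Cb*B = 15.3 + 18.62 = 33.92 m
Step 4 — S = 147.6 * 33.92 ≈ 5006.6 m^2 (5 s.f.)

5006.6 m^2


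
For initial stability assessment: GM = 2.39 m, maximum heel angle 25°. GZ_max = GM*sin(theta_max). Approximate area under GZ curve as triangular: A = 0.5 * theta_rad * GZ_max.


Formula: GZ_max = GM * sin(theta); Area = 0.5 * theta_rad * GZ_max
Step 1 — GZ_max = 2.39 * sin(25°) = 2.39 * 0.422618 = 1.010057 m
Step 2 — theta_rad = 25 * pi/180 = 0.436332 rad
Step 3 — Area = 0.5 * 0.436332 * 1.010057 ≈ 0.22036 m·rad (5 s.f.)

0.22036 m·rad


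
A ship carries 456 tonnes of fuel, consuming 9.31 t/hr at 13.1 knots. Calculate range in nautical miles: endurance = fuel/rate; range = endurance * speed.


Formula: endurance = fuel / rate; range = endurance * speed
Step 1 — endurance = 456 / 9.31 = 48.9796 hours
Step 2 — range = 48.9796 * 13.1 ≈ 641.63 nautical miles (5 s.f.)

641.63 NM


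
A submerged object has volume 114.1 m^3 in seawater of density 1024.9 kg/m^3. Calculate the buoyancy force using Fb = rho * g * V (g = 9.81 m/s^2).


Formula: Fb = rho * g * V
Substituting: Fb = 1024.9 * 9.81 * 114.1
Intermediate: 1024.9 * 9.81 = 10054.269
Result: Fb = 10054.269 * 114.1 ≈ 1147200 N (5 s.f.)

1147200 N


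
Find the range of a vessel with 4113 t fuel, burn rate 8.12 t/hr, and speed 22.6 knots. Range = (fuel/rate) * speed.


Formula: endurance = fuel / rate; range = endurance * speed
Step 1 — endurance = 4113 / 8.12 = 506.5271 hours
Step 2 — range = 506.5271 * 22.6 ≈ 11448 nautical miles (5 s.f.)

11448 NM


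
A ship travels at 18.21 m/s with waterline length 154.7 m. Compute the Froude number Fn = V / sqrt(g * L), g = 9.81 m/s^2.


Formula: Fn = V / sqrt(g * L)
Step 1 — g * L = 9.81 * 154.7 = 1517.607
Step 2 — sqrt(g * L) = sqrt(1517.607) = 38.956476
Step 3 — Fn = 18.21 / 38.956476 ≈ 0.46744 (5 s.f.)

0.46744


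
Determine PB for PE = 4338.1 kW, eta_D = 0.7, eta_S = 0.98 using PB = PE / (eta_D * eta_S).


Formula: PB = PE / (eta_D * eta_S)
Step 1 — combined efficiency = eta_D * eta_S = 0.7 * 0.98 = 0.686
Step 2 — PB = 4338.1 / 0.686 ≈ 6323.8 kW (5 s.f.)

6323.8 kW


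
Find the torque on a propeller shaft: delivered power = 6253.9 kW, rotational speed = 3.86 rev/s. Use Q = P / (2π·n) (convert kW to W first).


Formula: Q = P_W / (2 * pi * n)
Step 1 — P_W = 6253.9 kW * 1000 = 6253900.0 W
Step 2 — 2 * pi * n = 2 * pi * 3.86 = 24.253095
Step 3 — Q = 6253900.0 / 24.253095 ≈ 257860 N·m (5 s.f.)

257860 N·m


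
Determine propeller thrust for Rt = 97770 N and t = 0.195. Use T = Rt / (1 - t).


Formula: T = Rt / (1 - t)
Step 1 — (1 - t) = 1 - 0.195 = 0.805
Step 2 — T = 97770 / 0.805 ≈ 121450 N (5 s.f.)

121450 N


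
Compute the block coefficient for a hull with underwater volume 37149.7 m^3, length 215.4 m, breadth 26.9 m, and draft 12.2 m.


Formula: Cb = V / (L * B * T)
Step 1 — L * B * T = 215.4 * 26.9 * 12.2 = 70689.972 m^3
Step 2 — Cb = 37149.7 / 70689.972 ≈ 0.52553 (5 s.f.)

0.52553


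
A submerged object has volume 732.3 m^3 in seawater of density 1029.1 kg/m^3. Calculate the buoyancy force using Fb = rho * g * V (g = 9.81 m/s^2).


Formula: Fb = rho * g * V
Substituting: Fb = 1029.1 * 9.81 * 732.3
Intermediate: 1029.1 * 9.81 = 10095.471
Result: Fb = 10095.471 * 732.3 ≈ 7392900 N (5 s.f.)

7392900 N


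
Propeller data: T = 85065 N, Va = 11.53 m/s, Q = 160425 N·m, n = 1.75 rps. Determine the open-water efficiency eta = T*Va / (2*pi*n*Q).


Formula: eta = T * Va / (2 * pi * n * Q)
Step 1 — numerator = T * Va = 85065 * 11.53 = 980799.45
Step 2 — 2 * pi * n = 2 * pi * 1.75 = 10.995574
Step 3 — denominator = 10.995574 * 160425 = 1763964.96
Step 4 — eta = 980799.45 / 1763964.96 ≈ 0.55602 (5 s.f.)

0.55602


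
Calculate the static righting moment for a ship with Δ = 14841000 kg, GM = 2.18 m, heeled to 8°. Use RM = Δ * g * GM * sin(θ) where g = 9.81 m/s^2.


Formula: GZ = GM * sin(theta); RM = disp * g * GZ
Step 1 — GZ = 2.18 * sin(8°) = 2.18 * 0.139173 = 0.303397 m
Step 2 — RM = 14841000 * 9.81 * 0.303397 ≈ 44172000 N·m (5 s.f.)

44172000 N·m


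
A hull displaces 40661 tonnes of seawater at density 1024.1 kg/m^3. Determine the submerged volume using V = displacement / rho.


Formula: V = mass / rho
Step 1 — convert tonnes to kg: 40661 t * 1000 = 40661000 kg
Step 2 — V = 40661000 / 1024.1 ≈ 39704 m^3 (5 s.f.)

39704 m^3


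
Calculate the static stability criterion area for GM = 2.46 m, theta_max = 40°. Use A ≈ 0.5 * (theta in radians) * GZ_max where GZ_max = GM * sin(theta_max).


Formula: GZ_max = GM * sin(theta); Area = 0.5 * theta_rad * GZ_max
Step 1 — GZ_max = 2.46 * sin(40°) = 2.46 * 0.642788 = 1.581258 m
Step 2 — theta_rad = 40 * pi/180 = 0.698132 rad
Step 3 — Area = 0.5 * 0.698132 * 1.581258 ≈ 0.55196 m·rad (5 s.f.)

0.55196 m·rad


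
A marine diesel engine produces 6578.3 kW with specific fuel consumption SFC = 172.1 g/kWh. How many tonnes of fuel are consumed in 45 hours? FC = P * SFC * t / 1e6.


Formula: FC (tonnes) = P * SFC * t / 1,000,000
Step 1 — P * SFC * t = 6578.3 * 172.1 * 45 = 50945644.35 g
Step 2 — FC (tonnes) = 50945644.35 / 1,000,000 ≈ 50.946 tonnes (5 s.f.)

50.946 tonnes


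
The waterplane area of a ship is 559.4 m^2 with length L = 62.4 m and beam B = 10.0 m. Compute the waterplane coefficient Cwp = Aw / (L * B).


Formula: Cwp = Aw / (L * B)
Step 1 — L * B = 62.4 * 10.0 = 624.0 m^2
Step 2 — Cwp = 559.4 / 624.0 ≈ 0.89647 (5 s.f.)

0.89647


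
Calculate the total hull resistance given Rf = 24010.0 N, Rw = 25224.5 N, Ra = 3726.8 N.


Formula: Rt = Rf + Rw + Ra
Substituting: Rt = 24010.0 + 25224.5 + 3726.8
Result: Rt = 52961.3 N

52961.3 N


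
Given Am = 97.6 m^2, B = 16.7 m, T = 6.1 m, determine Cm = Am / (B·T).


Formula: Cm = Am / (B * T)
Step 1 — B * T = 16.7 * 6.1 = 101.87 m^2
Step 2 — Cm = 97.6 / 101.87 ≈ 0.95808 (5 s.f.)

0.95808


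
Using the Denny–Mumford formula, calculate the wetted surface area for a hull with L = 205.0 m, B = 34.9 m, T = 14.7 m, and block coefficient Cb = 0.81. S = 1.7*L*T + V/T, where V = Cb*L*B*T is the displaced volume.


Formula: S = 1.7*L*T + V/T with V = Cb*L*B*T, i.e. S = L * (1.7*T + Cb*B)
Step 1 — 1.7*T = 1.7 * 14.7 = 24.99 m
Step 2 — Cb*B = 0.81 * 34.9 = 28.269 m
Step 3 — 1.7*T + Cb*B = 24.99 + 28.269 = 53.259 m
Step 4 — S = 205.0 * 53.259 ≈ 10918 m^2 (5 s.f.)

10918 m^2


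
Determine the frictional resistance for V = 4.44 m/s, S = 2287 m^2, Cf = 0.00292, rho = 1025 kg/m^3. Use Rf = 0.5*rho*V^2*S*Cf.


Formula: Rf = 0.5 * rho * V^2 * S * Cf
Step 1 — V^2 = 4.44^2 = 19.7136
Step 2 — 0.5 * rho * V^2 = 0.5 * 1025 * 19.7136 = 10103.22
Step 3 — Rf = 10103.22 * 2287 * 0.00292 ≈ 67470 N (5 s.f.)

67470 N


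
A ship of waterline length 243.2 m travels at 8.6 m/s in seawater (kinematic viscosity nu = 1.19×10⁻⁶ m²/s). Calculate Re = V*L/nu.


Formula: Re = V * L / nu
Step 1 — V * L = 8.6 * 243.2 = 2091.52 m^2/s
Step 2 — Re = 2091.52 / 1.19e-6 = 1.76e+09

1.76e+09


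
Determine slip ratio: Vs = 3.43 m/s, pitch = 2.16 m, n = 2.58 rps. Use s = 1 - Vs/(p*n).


Formula: s = 1 - Vs / (p * n)
Step 1 — p * n = 2.16 * 2.58 = 5.5728
Step 2 — Vs / (p*n) = 3.43 / 5.5728 = 0.61549 (6 d.p.)
Step 3 — s = 1 - 0.61549 = 0.38451

0.38451


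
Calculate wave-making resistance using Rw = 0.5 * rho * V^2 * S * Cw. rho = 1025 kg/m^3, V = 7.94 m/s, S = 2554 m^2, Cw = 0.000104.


Formula: Rw = 0.5 * rho * V^2 * S * Cw
Step 1 — V^2 = 7.94^2 = 63.0436
Step 2 — 0.5 * rho * V^2 = 0.5 * 1025 * 63.0436 = 32309.845
Step 3 — Rw = 32309.845 * 2554 * 0.000104 ≈ 8582.0 N (5 s.f.)

8582.0 N


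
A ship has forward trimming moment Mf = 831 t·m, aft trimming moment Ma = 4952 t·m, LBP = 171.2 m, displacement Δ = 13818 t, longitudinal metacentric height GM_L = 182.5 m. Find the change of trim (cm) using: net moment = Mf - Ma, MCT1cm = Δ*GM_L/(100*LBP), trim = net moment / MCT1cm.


Formula: net trimming moment = Mf - Ma; MCT1cm = Δ*GM_L/(100*LBP); trim = net moment / MCT1cm
Step 1 — net trimming moment = 831 - 4952 = -4121 t·m
Step 2 — MCT1cm = 13818 * 182.5 / (100 * 171.2) = 147.3005 t·m/cm
Step 3 — trim = -4121 / 147.3005 ≈ -27.977 cm (5 s.f.)

-27.977 cm


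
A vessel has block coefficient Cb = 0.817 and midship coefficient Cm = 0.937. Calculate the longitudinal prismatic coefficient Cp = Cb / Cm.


Formula: Cp = Cb / Cm
Substituting: Cp = 0.817 / 0.937
Result: Cp ≈ 0.87193 (5 s.f.)

0.87193


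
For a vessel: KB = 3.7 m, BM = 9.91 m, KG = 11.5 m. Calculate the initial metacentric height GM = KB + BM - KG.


Formula: GM = KB + BM - KG
Step 1 — KM = KB + BM = 3.7 + 9.91 = 13.61 m
Step 2 — GM = KM - KG = 13.61 - 11.5 = 2.11 m

2.11 m


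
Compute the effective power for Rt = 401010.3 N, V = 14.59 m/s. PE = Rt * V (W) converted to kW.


Formula: PE = Rt * V / 1000 (kW)
Step 1 — PE (W) = 401010.3 * 14.59 = 5850740.277 W
Step 2 — PE (kW) = 5850740.277 / 1000 ≈ 5850.7 kW (5 s.f.)

5850.7 kW


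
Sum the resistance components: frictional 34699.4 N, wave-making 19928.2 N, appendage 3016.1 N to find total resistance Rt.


Formula: Rt = Rf + Rw + Ra
Substituting: Rt = 34699.4 + 19928.2 + 3016.1
Result: Rt = 57643.7 N

57643.7 N


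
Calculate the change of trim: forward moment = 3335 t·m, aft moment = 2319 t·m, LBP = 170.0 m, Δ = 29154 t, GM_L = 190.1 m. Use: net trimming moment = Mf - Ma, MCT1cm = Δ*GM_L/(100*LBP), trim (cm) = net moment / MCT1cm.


Formula: net trimming moment = Mf - Ma; MCT1cm = Δ*GM_L/(100*LBP); trim = net moment / MCT1cm
Step 1 — net trimming moment = 3335 - 2319 = 1016 t·m
Step 2 — MCT1cm = 29154 * 190.1 / (100 * 170.0) = 326.0103 t·m/cm
Step 3 — trim = 1016 / 326.0103 ≈ 3.1165 cm (5 s.f.)

3.1165 cm


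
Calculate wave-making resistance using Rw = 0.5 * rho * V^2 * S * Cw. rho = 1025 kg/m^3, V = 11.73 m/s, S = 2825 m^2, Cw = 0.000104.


Formula: Rw = 0.5 * rho * V^2 * S * Cw
Step 1 — V^2 = 11.73^2 = 137.5929
Step 2 — 0.5 * rho * V^2 = 0.5 * 1025 * 137.5929 = 70516.36125
Step 3 — Rw = 70516.36125 * 2825 * 0.000104 ≈ 20718 N (5 s.f.)

20718 N


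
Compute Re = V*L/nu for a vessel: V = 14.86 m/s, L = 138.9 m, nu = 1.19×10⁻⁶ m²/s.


Formula: Re = V * L / nu
Step 1 — V * L = 14.86 * 138.9 = 2064.054 m^2/s
Step 2 — Re = 2064.054 / 1.19e-6 = 1.73e+09

1.73e+09


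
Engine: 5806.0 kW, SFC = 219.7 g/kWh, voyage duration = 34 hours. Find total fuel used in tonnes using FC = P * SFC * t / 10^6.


Formula: FC (tonnes) = P * SFC * t / 1,000,000
Step 1 — P * SFC * t = 5806.0 * 219.7 * 34 = 43369658.8 g
Step 2 — FC (tonnes) = 43369658.8 / 1,000,000 ≈ 43.370 tonnes (5 s.f.)

43.370 tonnes


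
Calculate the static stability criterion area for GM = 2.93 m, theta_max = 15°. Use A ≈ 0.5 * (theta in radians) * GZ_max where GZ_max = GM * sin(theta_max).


Formula: GZ_max = GM * sin(theta); Area = 0.5 * theta_rad * GZ_max
Step 1 — GZ_max = 2.93 * sin(15°) = 2.93 * 0.258819 = 0.75834 m
Step 2 — theta_rad = 15 * pi/180 = 0.261799 rad
Step 3 — Area = 0.5 * 0.261799 * 0.75834 ≈ 0.099266 m·rad (5 s.f.)

0.099266 m·rad


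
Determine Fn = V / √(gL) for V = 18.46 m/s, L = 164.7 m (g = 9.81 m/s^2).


Formula: Fn = V / sqrt(g * L)
Step 1 — g * L = 9.81 * 164.7 = 1615.707
Step 2 — sqrt(g * L) = sqrt(1615.707) = 40.195858
Step 3 — Fn = 18.46 / 40.195858 ≈ 0.45925 (5 s.f.)

0.45925


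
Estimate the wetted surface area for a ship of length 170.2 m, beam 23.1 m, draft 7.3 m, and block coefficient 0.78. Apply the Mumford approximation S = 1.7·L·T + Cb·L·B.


Formula: S = 1.7*L*T + V/T with V = Cb*L*B*T, i.e. S = L * (1.7*T + Cb*B)
Step 1 — 1.7*T = 1.7 * 7.3 = 12.41 m
Step 2 — Cb*B = 0.78 * 23.1 = 18.018 m
Step 3 — 1.7*T + Cb*B = 12.41 + 18.018 = 30.428 m
Step 4 — S = 170.2 * 30.428 ≈ 5178.8 m^2 (5 s.f.)

5178.8 m^2


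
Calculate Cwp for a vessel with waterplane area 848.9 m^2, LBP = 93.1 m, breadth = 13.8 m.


Formula: Cwp = Aw / (L * B)
Step 1 — L * B = 93.1 * 13.8 = 1284.78 m^2
Step 2 — Cwp = 848.9 / 1284.78 ≈ 0.66074 (5 s.f.)

0.66074


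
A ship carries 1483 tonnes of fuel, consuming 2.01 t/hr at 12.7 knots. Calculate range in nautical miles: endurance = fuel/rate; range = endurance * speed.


Formula: endurance = fuel / rate; range = endurance * speed
Step 1 — endurance = 1483 / 2.01 = 737.8109 hours
Step 2 — range = 737.8109 * 12.7 ≈ 9370.2 nautical miles (5 s.f.)

9370.2 NM


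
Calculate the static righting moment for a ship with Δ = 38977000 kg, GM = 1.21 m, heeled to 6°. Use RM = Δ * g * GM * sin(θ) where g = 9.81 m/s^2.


Formula: GZ = GM * sin(theta); RM = disp * g * GZ
Step 1 — GZ = 1.21 * sin(6°) = 1.21 * 0.104528 = 0.126479 m
Step 2 — RM = 38977000 * 9.81 * 0.126479 ≈ 48361000 N·m (5 s.f.)

48361000 N·m


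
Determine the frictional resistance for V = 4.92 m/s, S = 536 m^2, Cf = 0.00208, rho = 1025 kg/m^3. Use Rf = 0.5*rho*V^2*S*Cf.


Formula: Rf = 0.5 * rho * V^2 * S * Cf
Step 1 — V^2 = 4.92^2 = 24.2064
Step 2 — 0.5 * rho * V^2 = 0.5 * 1025 * 24.2064 = 12405.78
Step 3 — Rf = 12405.78 * 536 * 0.00208 ≈ 13831 N (5 s.f.)

13831 N


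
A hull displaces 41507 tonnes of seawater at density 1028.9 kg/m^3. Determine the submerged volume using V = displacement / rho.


Formula: V = mass / rho
Step 1 — convert tonnes to kg: 41507 t * 1000 = 41507000 kg
Step 2 — V = 41507000 / 1028.9 ≈ 40341 m^3 (5 s.f.)

40341 m^3


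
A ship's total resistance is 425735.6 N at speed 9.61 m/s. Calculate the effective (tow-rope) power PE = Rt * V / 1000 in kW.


Formula: PE = Rt * V / 1000 (kW)
Step 1 — PE (W) = 425735.6 * 9.61 = 4091319.116 W
Step 2 — PE (kW) = 4091319.116 / 1000 ≈ 4091.3 kW (5 s.f.)

4091.3 kW


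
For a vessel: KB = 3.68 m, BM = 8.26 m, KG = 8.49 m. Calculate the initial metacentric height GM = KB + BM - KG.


Formula: GM = KB + BM - KG
Step 1 — KM = KB + BM = 3.68 + 8.26 = 11.94 m
Step 2 — GM = KM - KG = 11.94 - 8.49 = 3.45 m

3.45 m


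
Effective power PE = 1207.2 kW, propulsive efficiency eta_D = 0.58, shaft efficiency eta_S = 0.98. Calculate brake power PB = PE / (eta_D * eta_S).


Formula: PB = PE / (eta_D * eta_S)
Step 1 — combined efficiency = eta_D * eta_S = 0.58 * 0.98 = 0.5684
Step 2 — PB = 1207.2 / 0.5684 ≈ 2123.9 kW (5 s.f.)

2123.9 kW


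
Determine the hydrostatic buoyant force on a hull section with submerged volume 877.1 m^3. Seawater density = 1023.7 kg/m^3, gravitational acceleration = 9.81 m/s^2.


Formula: Fb = rho * g * V
Substituting: Fb = 1023.7 * 9.81 * 877.1
Intermediate: 1023.7 * 9.81 = 10042.497
Result: Fb = 10042.497 * 877.1 ≈ 8808300 N (5 s.f.)

8808300 N


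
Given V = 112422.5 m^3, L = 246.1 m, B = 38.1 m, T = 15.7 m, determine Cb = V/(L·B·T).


Formula: Cb = V / (L * B * T)
Step 1 — L * B * T = 246.1 * 38.1 * 15.7 = 147209.637 m^3
Step 2 — Cb = 112422.5 / 147209.637 ≈ 0.76369 (5 s.f.)

0.76369


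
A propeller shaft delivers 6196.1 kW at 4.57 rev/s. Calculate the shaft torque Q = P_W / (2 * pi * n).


Formula: Q = P_W / (2 * pi * n)
Step 1 — P_W = 6196.1 kW * 1000 = 6196100.0 W
Step 2 — 2 * pi * n = 2 * pi * 4.57 = 28.714157
Step 3 — Q = 6196100.0 / 28.714157 ≈ 215790 N·m (5 s.f.)

215790 N·m


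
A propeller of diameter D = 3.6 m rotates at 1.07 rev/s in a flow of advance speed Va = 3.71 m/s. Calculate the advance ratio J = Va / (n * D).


Formula: J = Va / (n * D)
Step 1 — n * D = 1.07 * 3.6 = 3.852
Step 2 — J = 3.71 / 3.852 ≈ 0.96314 (5 s.f.)

0.96314


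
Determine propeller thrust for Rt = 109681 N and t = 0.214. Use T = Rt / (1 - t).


Formula: T = Rt / (1 - t)
Step 1 — (1 - t) = 1 - 0.214 = 0.786
Step 2 — T = 109681 / 0.786 ≈ 139540 N (5 s.f.)

139540 N


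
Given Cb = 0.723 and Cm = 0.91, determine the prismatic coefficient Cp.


Formula: Cp = Cb / Cm
Substituting: Cp = 0.723 / 0.91
Result: Cp ≈ 0.79451 (5 s.f.)

0.79451


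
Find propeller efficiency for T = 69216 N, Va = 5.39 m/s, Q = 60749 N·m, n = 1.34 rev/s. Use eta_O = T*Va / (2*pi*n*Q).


Formula: eta = T * Va / (2 * pi * n * Q)
Step 1 — numerator = T * Va = 69216 * 5.39 = 373074.24
Step 2 — 2 * pi * n = 2 * pi * 1.34 = 8.419468
Step 3 — denominator = 8.419468 * 60749 = 511474.26
Step 4 — eta = 373074.24 / 511474.26 ≈ 0.72941 (5 s.f.)

0.72941


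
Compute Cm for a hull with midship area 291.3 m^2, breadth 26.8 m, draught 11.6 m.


Formula: Cm = Am / (B * T)
Step 1 — B * T = 26.8 * 11.6 = 310.88 m^2
Step 2 — Cm = 291.3 / 310.88 ≈ 0.93702 (5 s.f.)

0.93702


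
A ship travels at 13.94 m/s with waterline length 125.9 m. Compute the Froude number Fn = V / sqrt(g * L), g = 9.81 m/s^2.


Formula: Fn = V / sqrt(g * L)
Step 1 — g * L = 9.81 * 125.9 = 1235.079
Step 2 — sqrt(g * L) = sqrt(1235.079) = 35.143691
Step 3 — Fn = 13.94 / 35.143691 ≈ 0.39666 (5 s.f.)

0.39666


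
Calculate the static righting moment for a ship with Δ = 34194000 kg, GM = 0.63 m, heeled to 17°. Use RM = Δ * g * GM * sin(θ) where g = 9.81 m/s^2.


Formula: GZ = GM * sin(theta); RM = disp * g * GZ
Step 1 — GZ = 0.63 * sin(17°) = 0.63 * 0.292372 = 0.184194 m
Step 2 — RM = 34194000 * 9.81 * 0.184194 ≈ 61787000 N·m (5 s.f.)

61787000 N·m


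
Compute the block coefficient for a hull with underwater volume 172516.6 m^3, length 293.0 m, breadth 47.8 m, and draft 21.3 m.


Formula: Cb = V / (L * B * T)
Step 1 — L * B * T = 293.0 * 47.8 * 21.3 = 298315.02 m^3
Step 2 — Cb = 172516.6 / 298315.02 ≈ 0.57830 (5 s.f.)

0.57830


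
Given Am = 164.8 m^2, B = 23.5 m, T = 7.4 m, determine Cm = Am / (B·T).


Formula: Cm = Am / (B * T)
Step 1 — B * T = 23.5 * 7.4 = 173.9 m^2
Step 2 — Cm = 164.8 / 173.9 ≈ 0.94767 (5 s.f.)

0.94767


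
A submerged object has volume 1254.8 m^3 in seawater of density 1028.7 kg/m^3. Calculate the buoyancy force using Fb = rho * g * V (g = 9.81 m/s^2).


Formula: Fb = rho * g * V
Substituting: Fb = 1028.7 * 9.81 * 1254.8
Intermediate: 1028.7 * 9.81 = 10091.547
Result: Fb = 10091.547 * 1254.8 ≈ 12663000 N (5 s.f.)

12663000 N


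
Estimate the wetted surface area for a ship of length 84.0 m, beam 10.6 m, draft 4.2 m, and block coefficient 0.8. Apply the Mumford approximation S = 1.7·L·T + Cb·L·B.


Formula: S = 1.7*L*T + V/T with V = Cb*L*B*T, i.e. S = L * (1.7*T + Cb*B)
Step 1 — 1.7*T = 1.7 * 4.2 = 7.14 m
Step 2 — Cb*B = 0.8 * 10.6 = 8.48 m
Step 3 — 1.7*T + Cb*B = 7.14 + 8.48 = 15.62 m
Step 4 — S = 84.0 * 15.62 ≈ 1312.1 m^2 (5 s.f.)

1312.1 m^2


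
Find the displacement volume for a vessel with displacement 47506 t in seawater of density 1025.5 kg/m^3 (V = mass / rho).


Formula: V = mass / rho
Step 1 — convert tonnes to kg: 47506 t * 1000 = 47506000 kg
Step 2 — V = 47506000 / 1025.5 ≈ 46325 m^3 (5 s.f.)

46325 m^3


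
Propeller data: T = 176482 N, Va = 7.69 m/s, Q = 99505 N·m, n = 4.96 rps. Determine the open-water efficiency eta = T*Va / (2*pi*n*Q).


Formula: eta = T * Va / (2 * pi * n * Q)
Step 1 — numerator = T * Va = 176482 * 7.69 = 1357146.58
Step 2 — 2 * pi * n = 2 * pi * 4.96 = 31.164599
Step 3 — denominator = 31.164599 * 99505 = 3101033.42
Step 4 — eta = 1357146.58 / 3101033.42 ≈ 0.43764 (5 s.f.)

0.43764


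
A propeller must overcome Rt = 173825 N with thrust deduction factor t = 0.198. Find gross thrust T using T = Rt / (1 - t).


Formula: T = Rt / (1 - t)
Step 1 — (1 - t) = 1 - 0.198 = 0.802
Step 2 — T = 173825 / 0.802 ≈ 216740 N (5 s.f.)

216740 N


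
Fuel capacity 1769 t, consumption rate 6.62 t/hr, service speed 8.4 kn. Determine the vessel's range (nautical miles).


Formula: endurance = fuel / rate; range = endurance * speed
Step 1 — endurance = 1769 / 6.62 = 267.2205 hours
Step 2 — range = 267.2205 * 8.4 ≈ 2244.7 nautical miles (5 s.f.)

2244.7 NM


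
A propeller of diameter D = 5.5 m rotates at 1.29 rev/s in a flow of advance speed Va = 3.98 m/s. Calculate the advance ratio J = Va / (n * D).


Formula: J = Va / (n * D)
Step 1 — n * D = 1.29 * 5.5 = 7.095
Step 2 — J = 3.98 / 7.095 ≈ 0.56096 (5 s.f.)

0.56096


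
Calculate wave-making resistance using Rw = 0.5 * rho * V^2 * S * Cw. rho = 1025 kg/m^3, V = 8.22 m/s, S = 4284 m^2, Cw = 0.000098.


Formula: Rw = 0.5 * rho * V^2 * S * Cw
Step 1 — V^2 = 8.22^2 = 67.5684
Step 2 — 0.5 * rho * V^2 = 0.5 * 1025 * 67.5684 = 34628.805
Step 3 — Rw = 34628.805 * 4284 * 0.000098 ≈ 14538 N (5 s.f.)

14538 N


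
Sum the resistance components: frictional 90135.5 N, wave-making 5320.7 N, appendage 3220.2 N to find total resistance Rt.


Formula: Rt = Rf + Rw + Ra
Substituting: Rt = 90135.5 + 5320.7 + 3220.2
Result: Rt = 98676.4 N

98676.4 N


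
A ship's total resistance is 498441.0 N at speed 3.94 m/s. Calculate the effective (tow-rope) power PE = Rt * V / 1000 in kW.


Formula: PE = Rt * V / 1000 (kW)
Step 1 — PE (W) = 498441.0 * 3.94 = 1963857.54 W
Step 2 — PE (kW) = 1963857.54 / 1000 ≈ 1963.9 kW (5 s.f.)

1963.9 kW


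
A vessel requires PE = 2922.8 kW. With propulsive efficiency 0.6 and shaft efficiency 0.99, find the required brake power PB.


Formula: PB = PE / (eta_D * eta_S)
Step 1 — combined efficiency = eta_D * eta_S = 0.6 * 0.99 = 0.594
Step 2 — PB = 2922.8 / 0.594 ≈ 4920.5 kW (5 s.f.)

4920.5 kW


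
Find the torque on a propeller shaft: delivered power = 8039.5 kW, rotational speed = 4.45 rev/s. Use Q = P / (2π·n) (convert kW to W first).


Formula: Q = P_W / (2 * pi * n)
Step 1 — P_W = 8039.5 kW * 1000 = 8039500.0 W
Step 2 — 2 * pi * n = 2 * pi * 4.45 = 27.960175
Step 3 — Q = 8039500.0 / 27.960175 ≈ 287530 N·m (5 s.f.)

287530 N·m


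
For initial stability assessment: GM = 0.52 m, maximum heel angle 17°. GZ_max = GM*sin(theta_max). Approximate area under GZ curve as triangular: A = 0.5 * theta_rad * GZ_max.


Formula: GZ_max = GM * sin(theta); Area = 0.5 * theta_rad * GZ_max
Step 1 — GZ_max = 0.52 * sin(17°) = 0.52 * 0.292372 = 0.152033 m
Step 2 — theta_rad = 17 * pi/180 = 0.296706 rad
Step 3 — Area = 0.5 * 0.296706 * 0.152033 ≈ 0.022555 m·rad (5 s.f.)

0.022555 m·rad


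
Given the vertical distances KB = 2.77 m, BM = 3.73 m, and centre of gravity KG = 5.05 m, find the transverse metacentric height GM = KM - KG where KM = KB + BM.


Formula: GM = KB + BM - KG
Step 1 — KM = KB + BM = 2.77 + 3.73 = 6.5 m
Step 2 — GM = KM - KG = 6.5 - 5.05 = 1.45 m

1.45 m


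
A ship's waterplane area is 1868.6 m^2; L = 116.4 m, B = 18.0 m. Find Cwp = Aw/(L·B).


Formula: Cwp = Aw / (L * B)
Step 1 — L * B = 116.4 * 18.0 = 2095.2 m^2
Step 2 — Cwp = 1868.6 / 2095.2 ≈ 0.89185 (5 s.f.)

0.89185


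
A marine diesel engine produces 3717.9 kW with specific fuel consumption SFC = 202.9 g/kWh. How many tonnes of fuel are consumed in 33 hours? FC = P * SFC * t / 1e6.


Formula: FC (tonnes) = P * SFC * t / 1,000,000
Step 1 — P * SFC * t = 3717.9 * 202.9 * 33 = 24893943.03 g
Step 2 — FC (tonnes) = 24893943.03 / 1,000,000 ≈ 24.894 tonnes (5 s.f.)

24.894 tonnes


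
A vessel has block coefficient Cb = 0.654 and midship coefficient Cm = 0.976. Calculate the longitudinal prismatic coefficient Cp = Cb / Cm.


Formula: Cp = Cb / Cm
Substituting: Cp = 0.654 / 0.976
Result: Cp ≈ 0.67008 (5 s.f.)

0.67008


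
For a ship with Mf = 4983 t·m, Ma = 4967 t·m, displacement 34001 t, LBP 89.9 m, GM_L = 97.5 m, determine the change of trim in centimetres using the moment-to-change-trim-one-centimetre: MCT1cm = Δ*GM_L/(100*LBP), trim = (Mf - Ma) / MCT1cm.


Formula: net trimming moment = Mf - Ma; MCT1cm = Δ*GM_L/(100*LBP); trim = net moment / MCT1cm
Step 1 — net trimming moment = 4983 - 4967 = 16 t·m
Step 2 — MCT1cm = 34001 * 97.5 / (100 * 89.9) = 368.7539 t·m/cm
Step 3 — trim = 16 / 368.7539 ≈ 0.043389 cm (5 s.f.)

0.043389 cm


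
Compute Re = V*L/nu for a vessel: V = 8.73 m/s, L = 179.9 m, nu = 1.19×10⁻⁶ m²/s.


Formula: Re = V * L / nu
Step 1 — V * L = 8.73 * 179.9 = 1570.527 m^2/s
Step 2 — Re = 1570.527 / 1.19e-6 = 1.32e+09

1.32e+09


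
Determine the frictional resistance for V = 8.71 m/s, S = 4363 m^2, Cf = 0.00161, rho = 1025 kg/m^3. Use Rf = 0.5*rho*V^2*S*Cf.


Formula: Rf = 0.5 * rho * V^2 * S * Cf
Step 1 — V^2 = 8.71^2 = 75.8641
Step 2 — 0.5 * rho * V^2 = 0.5 * 1025 * 75.8641 = 38880.35125
Step 3 — Rf = 38880.35125 * 4363 * 0.00161 ≈ 273110 N (5 s.f.)

273110 N


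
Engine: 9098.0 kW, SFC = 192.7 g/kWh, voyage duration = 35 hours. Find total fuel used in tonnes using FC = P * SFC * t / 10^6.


Formula: FC (tonnes) = P * SFC * t / 1,000,000
Step 1 — P * SFC * t = 9098.0 * 192.7 * 35 = 61361461.0 g
Step 2 — FC (tonnes) = 61361461.0 / 1,000,000 ≈ 61.361 tonnes (5 s.f.)

61.361 tonnes


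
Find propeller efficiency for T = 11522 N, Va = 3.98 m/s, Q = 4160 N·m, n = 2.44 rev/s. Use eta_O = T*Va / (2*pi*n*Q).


Formula: eta = T * Va / (2 * pi * n * Q)
Step 1 — numerator = T * Va = 11522 * 3.98 = 45857.56
Step 2 — 2 * pi * n = 2 * pi * 2.44 = 15.330972
Step 3 — denominator = 15.330972 * 4160 = 63776.84
Step 4 — eta = 45857.56 / 63776.84 ≈ 0.71903 (5 s.f.)

0.71903


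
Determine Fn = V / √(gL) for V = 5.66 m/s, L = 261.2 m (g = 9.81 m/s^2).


Formula: Fn = V / sqrt(g * L)
Step 1 — g * L = 9.81 * 261.2 = 2562.372
Step 2 — sqrt(g * L) = sqrt(2562.372) = 50.619878
Step 3 — Fn = 5.66 / 50.619878 ≈ 0.11181 (5 s.f.)

0.11181


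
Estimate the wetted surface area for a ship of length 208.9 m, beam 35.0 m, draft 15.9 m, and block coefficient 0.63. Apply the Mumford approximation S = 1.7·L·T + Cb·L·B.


Formula: S = 1.7*L*T + V/T with V = Cb*L*B*T, i.e. S = L * (1.7*T + Cb*B)
Step 1 — 1.7*T = 1.7 * 15.9 = 27.03 m
Step 2 — Cb*B = 0.63 * 35.0 = 22.05 m
Step 3 — 1.7*T + Cb*B = 27.03 + 22.05 = 49.08 m
Step 4 — S = 208.9 * 49.08 ≈ 10253 m^2 (5 s.f.)

10253 m^2


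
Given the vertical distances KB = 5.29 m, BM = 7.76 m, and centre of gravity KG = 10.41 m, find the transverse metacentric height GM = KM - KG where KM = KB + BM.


Formula: GM = KB + BM - KG
Step 1 — KM = KB + BM = 5.29 + 7.76 = 13.05 m
Step 2 — GM = KM - KG = 13.05 - 10.41 = 2.64 m

2.64 m


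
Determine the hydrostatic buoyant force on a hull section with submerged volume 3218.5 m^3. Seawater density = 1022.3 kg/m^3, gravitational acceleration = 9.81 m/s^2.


Formula: Fb = rho * g * V
Substituting: Fb = 1022.3 * 9.81 * 3218.5
Intermediate: 1022.3 * 9.81 = 10028.763
Result: Fb = 10028.763 * 3218.5 ≈ 32278000 N (5 s.f.)

32278000 N


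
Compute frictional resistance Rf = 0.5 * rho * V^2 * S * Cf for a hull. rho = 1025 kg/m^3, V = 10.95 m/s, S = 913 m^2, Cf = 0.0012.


Formula: Rf = 0.5 * rho * V^2 * S * Cf
Step 1 — V^2 = 10.95^2 = 119.9025
Step 2 — 0.5 * rho * V^2 = 0.5 * 1025 * 119.9025 = 61450.03125
Step 3 — Rf = 61450.03125 * 913 * 0.0012 ≈ 67325 N (5 s.f.)

67325 N


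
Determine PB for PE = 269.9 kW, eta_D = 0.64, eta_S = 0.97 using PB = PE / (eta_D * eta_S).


Formula: PB = PE / (eta_D * eta_S)
Step 1 — combined efficiency = eta_D * eta_S = 0.64 * 0.97 = 0.6208
Step 2 — PB = 269.9 / 0.6208 ≈ 434.76 kW (5 s.f.)

434.76 kW


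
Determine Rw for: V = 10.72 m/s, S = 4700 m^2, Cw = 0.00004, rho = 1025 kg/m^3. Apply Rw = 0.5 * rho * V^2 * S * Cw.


Formula: Rw = 0.5 * rho * V^2 * S * Cw
Step 1 — V^2 = 10.72^2 = 114.9184
Step 2 — 0.5 * rho * V^2 = 0.5 * 1025 * 114.9184 = 58895.68
Step 3 — Rw = 58895.68 * 4700 * 0.00004 ≈ 11072 N (5 s.f.)

11072 N


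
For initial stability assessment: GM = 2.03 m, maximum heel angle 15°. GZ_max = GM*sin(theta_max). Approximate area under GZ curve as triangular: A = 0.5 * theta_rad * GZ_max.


Formula: GZ_max = GM * sin(theta); Area = 0.5 * theta_rad * GZ_max
Step 1 — GZ_max = 2.03 * sin(15°) = 2.03 * 0.258819 = 0.525403 m
Step 2 — theta_rad = 15 * pi/180 = 0.261799 rad
Step 3 — Area = 0.5 * 0.261799 * 0.525403 ≈ 0.068775 m·rad (5 s.f.)

0.068775 m·rad


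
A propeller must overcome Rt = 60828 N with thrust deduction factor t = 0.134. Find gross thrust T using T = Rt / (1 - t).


Formula: T = Rt / (1 - t)
Step 1 — (1 - t) = 1 - 0.134 = 0.866
Step 2 — T = 60828 / 0.866 ≈ 70240 N (5 s.f.)

70240 N


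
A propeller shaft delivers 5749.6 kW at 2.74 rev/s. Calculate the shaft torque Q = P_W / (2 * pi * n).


Formula: Q = P_W / (2 * pi * n)
Step 1 — P_W = 5749.6 kW * 1000 = 5749600.0 W
Step 2 — 2 * pi * n = 2 * pi * 2.74 = 17.215928
Step 3 — Q = 5749600.0 / 17.215928 ≈ 333970 N·m (5 s.f.)

333970 N·m


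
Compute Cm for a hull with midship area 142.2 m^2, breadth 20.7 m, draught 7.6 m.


Formula: Cm = Am / (B * T)
Step 1 — B * T = 20.7 * 7.6 = 157.32 m^2
Step 2 — Cm = 142.2 / 157.32 ≈ 0.90389 (5 s.f.)

0.90389


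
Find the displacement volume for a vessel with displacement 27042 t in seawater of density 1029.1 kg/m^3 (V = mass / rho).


Formula: V = mass / rho
Step 1 — convert tonnes to kg: 27042 t * 1000 = 27042000 kg
Step 2 — V = 27042000 / 1029.1 ≈ 26277 m^3 (5 s.f.)

26277 m^3


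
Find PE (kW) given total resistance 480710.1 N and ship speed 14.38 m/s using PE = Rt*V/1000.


Formula: PE = Rt * V / 1000 (kW)
Step 1 — PE (W) = 480710.1 * 14.38 = 6912611.238 W
Step 2 — PE (kW) = 6912611.238 / 1000 ≈ 6912.6 kW (5 s.f.)

6912.6 kW


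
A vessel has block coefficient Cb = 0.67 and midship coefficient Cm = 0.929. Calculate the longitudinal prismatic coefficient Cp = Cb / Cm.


Formula: Cp = Cb / Cm
Substituting: Cp = 0.67 / 0.929
Result: Cp ≈ 0.72121 (5 s.f.)

0.72121


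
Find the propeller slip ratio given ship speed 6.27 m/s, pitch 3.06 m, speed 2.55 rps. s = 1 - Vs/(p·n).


Formula: s = 1 - Vs / (p * n)
Step 1 — p * n = 3.06 * 2.55 = 7.803
Step 2 — Vs / (p*n) = 6.27 / 7.803 = 0.803537 (6 d.p.)
Step 3 — s = 1 - 0.803537 = 0.196463

0.196463


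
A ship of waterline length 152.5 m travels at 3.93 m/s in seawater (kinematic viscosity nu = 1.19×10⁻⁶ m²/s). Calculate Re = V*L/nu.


Formula: Re = V * L / nu
Step 1 — V * L = 3.93 * 152.5 = 599.325 m^2/s
Step 2 — Re = 599.325 / 1.19e-6 = 5.04e+08

5.04e+08


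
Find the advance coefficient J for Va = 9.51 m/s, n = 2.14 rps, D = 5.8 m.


Formula: J = Va / (n * D)
Step 1 — n * D = 2.14 * 5.8 = 12.412
Step 2 — J = 9.51 / 12.412 ≈ 0.76619 (5 s.f.)

0.76619


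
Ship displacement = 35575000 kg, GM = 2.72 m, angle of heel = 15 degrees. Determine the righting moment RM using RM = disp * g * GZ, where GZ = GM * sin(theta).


Formula: GZ = GM * sin(theta); RM = disp * g * GZ
Step 1 — GZ = 2.72 * sin(15°) = 2.72 * 0.258819 = 0.703988 m
Step 2 — RM = 35575000 * 9.81 * 0.703988 ≈ 245690000 N·m (5 s.f.)

245690000 N·m


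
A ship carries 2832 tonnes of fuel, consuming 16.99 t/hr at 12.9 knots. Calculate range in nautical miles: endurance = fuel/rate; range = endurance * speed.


Formula: endurance = fuel / rate; range = endurance * speed
Step 1 — endurance = 2832 / 16.99 = 166.6863 hours
Step 2 — range = 166.6863 * 12.9 ≈ 2150.3 nautical miles (5 s.f.)

2150.3 NM


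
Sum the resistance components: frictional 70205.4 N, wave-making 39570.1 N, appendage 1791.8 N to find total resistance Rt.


Formula: Rt = Rf + Rw + Ra
Substituting: Rt = 70205.4 + 39570.1 + 1791.8
Result: Rt = 111567.3 N

111567.3 N


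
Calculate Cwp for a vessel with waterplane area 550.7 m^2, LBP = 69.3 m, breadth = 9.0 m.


Formula: Cwp = Aw / (L * B)
Step 1 — L * B = 69.3 * 9.0 = 623.7 m^2
Step 2 — Cwp = 550.7 / 623.7 ≈ 0.88296 (5 s.f.)

0.88296


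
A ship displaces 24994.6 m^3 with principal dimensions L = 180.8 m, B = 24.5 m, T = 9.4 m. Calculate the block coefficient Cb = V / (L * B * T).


Formula: Cb = V / (L * B * T)
Step 1 — L * B * T = 180.8 * 24.5 * 9.4 = 41638.24 m^3
Step 2 — Cb = 24994.6 / 41638.24 ≈ 0.60028 (5 s.f.)

0.60028
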